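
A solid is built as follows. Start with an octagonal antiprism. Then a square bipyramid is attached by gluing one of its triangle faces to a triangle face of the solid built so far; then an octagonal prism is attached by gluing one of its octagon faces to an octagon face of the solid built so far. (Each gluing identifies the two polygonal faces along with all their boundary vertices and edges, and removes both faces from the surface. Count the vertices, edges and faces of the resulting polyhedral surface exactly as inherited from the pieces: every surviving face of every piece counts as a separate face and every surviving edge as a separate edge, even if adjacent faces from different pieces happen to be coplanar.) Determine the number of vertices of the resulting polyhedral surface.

27

An octagonal antiprism: V=16, E=32, F=18.
Attach a square bipyramid (V=6, E=12, F=8) along a 3-gon: merge 3 vertices and 3 edges, delete both glued faces → V=19, E=41, F=24.
Attach an octagonal prism (V=16, E=24, F=10) along an 8-gon: merge 8 vertices and 8 edges, delete both glued faces → V=27, E=57, F=32.
Check: V − E + F = 27 − 57 + 32 = 2.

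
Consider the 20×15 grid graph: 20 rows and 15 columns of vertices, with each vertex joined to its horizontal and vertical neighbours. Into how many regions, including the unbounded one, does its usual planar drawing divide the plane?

267

The grid has V = 20·15 = 300 vertices and E = 20·14 + 15·19 = 565 edges.
F = 2 − V + E = 2 − 300 + 565 = 267.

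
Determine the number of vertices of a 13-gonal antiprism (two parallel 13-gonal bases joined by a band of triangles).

26

An antiprism on an n-gon has two n-gon caps and 2n triangles: V = 2·13 = 26, E = 4·13 = 52, F = 2·13 + 2 = 28.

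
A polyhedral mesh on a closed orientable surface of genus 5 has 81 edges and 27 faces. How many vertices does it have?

For a closed orientable surface of genus 5, χ = 2 − 2·5 = -8.
V = -8 + E − F = -8 + 81 − 27 = 46.

46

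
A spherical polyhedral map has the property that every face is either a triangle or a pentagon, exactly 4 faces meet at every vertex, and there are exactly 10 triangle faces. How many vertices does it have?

10

Let x be the number of pentagons; then F = 10 + x.
Edge–face incidences: 2E = 3·10 + 5·x = 30 + 5x.
Every vertex has degree 4, so 4V = 2E.
Euler: V − E + F = 2 ⇒ (2E)/4 − E + (10 + x) = 2.
Multiply by 8: 2·(2E) − 4·(2E) + 8·(10 + x) = 16, i.e. 80 + 8x − 2·(30 + 5x) = 16.
Collecting terms: −2x + 20 = 16, so −2x = −4, so x = 2.
Then 2E = 30 + 5·2 = 40, so E = 20, V = 2E/4 = 10, F = 10 + 2 = 12.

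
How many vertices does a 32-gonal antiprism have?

64

An antiprism on an n-gon has two n-gon caps and 2n triangles: V = 2·32 = 64, E = 4·32 = 128, F = 2·32 + 2 = 66.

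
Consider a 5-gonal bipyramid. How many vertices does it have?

A bipyramid over an n-gon has 2n triangular faces and n + 2 vertices: V = 5 + 2 = 7, E = 3·5 = 15, F = 2·5 = 10.

7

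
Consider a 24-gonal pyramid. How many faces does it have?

A pyramid on an n-gon base has one n-gon and n triangles: V = 24 + 1 = 25, E = 2·24 = 48, F = 24 + 1 = 25.

25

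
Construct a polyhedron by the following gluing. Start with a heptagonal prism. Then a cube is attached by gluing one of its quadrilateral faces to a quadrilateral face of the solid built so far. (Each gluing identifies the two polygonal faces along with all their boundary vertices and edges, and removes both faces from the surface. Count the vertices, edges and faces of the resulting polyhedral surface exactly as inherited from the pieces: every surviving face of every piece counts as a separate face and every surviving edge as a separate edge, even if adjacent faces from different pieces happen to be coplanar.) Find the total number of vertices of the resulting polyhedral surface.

18

A heptagonal prism: V=14, E=21, F=9.
Attach a cube (V=8, E=12, F=6) along a 4-gon: merge 4 vertices and 4 edges, delete both glued faces → V=18, E=29, F=13.
Check: V − E + F = 18 − 29 + 13 = 2.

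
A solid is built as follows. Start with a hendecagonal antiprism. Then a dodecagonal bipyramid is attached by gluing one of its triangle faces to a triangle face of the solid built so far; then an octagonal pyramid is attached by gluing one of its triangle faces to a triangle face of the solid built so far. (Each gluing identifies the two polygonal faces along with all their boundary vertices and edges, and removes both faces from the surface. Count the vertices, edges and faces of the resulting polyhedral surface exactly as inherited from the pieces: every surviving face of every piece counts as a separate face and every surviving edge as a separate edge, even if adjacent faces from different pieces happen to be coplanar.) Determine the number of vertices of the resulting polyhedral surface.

A hendecagonal antiprism: V=22, E=44, F=24.
Attach a dodecagonal bipyramid (V=14, E=36, F=24) along a 3-gon: merge 3 vertices and 3 edges, delete both glued faces → V=33, E=77, F=46.
Attach an octagonal pyramid (V=9, E=16, F=9) along a 3-gon: merge 3 vertices and 3 edges, delete both glued faces → V=39, E=90, F=53.
Check: V − E + F = 39 − 90 + 53 = 2.

39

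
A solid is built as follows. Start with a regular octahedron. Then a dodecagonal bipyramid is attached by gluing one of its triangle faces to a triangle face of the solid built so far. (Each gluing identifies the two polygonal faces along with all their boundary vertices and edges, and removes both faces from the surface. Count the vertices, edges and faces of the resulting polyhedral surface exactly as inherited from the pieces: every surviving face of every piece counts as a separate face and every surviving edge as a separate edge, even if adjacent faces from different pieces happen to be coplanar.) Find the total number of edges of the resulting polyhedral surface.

45

A regular octahedron: V=6, E=12, F=8.
Attach a dodecagonal bipyramid (V=14, E=36, F=24) along a 3-gon: merge 3 vertices and 3 edges, delete both glued faces → V=17, E=45, F=30.
Check: V − E + F = 17 − 45 + 30 = 2.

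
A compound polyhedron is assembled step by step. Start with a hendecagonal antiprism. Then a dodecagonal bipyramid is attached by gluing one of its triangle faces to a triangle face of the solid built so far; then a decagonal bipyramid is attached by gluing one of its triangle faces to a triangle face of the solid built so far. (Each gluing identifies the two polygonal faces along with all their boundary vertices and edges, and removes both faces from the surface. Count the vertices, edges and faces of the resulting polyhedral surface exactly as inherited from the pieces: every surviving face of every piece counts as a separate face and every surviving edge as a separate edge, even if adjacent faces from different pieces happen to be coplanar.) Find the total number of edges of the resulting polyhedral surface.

A hendecagonal antiprism: V=22, E=44, F=24.
Attach a dodecagonal bipyramid (V=14, E=36, F=24) along a 3-gon: merge 3 vertices and 3 edges, delete both glued faces → V=33, E=77, F=46.
Attach a decagonal bipyramid (V=12, E=30, F=20) along a 3-gon: merge 3 vertices and 3 edges, delete both glued faces → V=42, E=104, F=64.
Check: V − E + F = 42 − 104 + 64 = 2.

104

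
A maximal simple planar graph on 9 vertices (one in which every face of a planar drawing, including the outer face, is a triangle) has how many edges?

21

In a plane triangulation 3F = 2E and V − E + F = 2, so E = 3V − 6 = 3·9 − 6 = 21.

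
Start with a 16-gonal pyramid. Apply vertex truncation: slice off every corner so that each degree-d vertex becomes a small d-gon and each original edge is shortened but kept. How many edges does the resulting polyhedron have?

The base solid has V = 17, E = 32, F = 17.
Truncation replaces each original edge-end by a new vertex, so V′ = 2E = 64.
Each original edge survives, and each old vertex of degree d contributes d new edges; summing degrees gives Σd = 2E, so E′ = E + 2E = 3E = 96.
Each original face survives and each original vertex becomes one new face: F′ = F + V = 34.

96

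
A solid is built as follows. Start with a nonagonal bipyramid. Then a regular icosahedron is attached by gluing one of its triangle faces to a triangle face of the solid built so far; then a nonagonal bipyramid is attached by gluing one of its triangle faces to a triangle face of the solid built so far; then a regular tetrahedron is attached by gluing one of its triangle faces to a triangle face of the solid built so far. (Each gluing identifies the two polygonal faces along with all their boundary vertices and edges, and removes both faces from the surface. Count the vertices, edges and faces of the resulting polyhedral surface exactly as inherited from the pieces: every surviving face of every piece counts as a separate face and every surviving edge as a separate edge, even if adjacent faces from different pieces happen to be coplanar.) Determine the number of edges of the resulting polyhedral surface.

A nonagonal bipyramid: V=11, E=27, F=18.
Attach a regular icosahedron (V=12, E=30, F=20) along a 3-gon: merge 3 vertices and 3 edges, delete both glued faces → V=20, E=54, F=36.
Attach a nonagonal bipyramid (V=11, E=27, F=18) along a 3-gon: merge 3 vertices and 3 edges, delete both glued faces → V=28, E=78, F=52.
Attach a regular tetrahedron (V=4, E=6, F=4) along a 3-gon: merge 3 vertices and 3 edges, delete both glued faces → V=29, E=81, F=54.
Check: V − E + F = 29 − 81 + 54 = 2.

81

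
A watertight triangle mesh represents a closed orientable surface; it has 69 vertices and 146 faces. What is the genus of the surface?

Every face is a triangle, so 2E = 3·146 = 438, giving E = 219.
χ = V − E + F = 69 − 219 + 146 = -4.
For a closed orientable surface χ = 2 − 2g, so g = (2 − (-4))/2 = 3.

3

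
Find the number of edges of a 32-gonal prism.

A prism on an n-gon has two n-gon bases and n rectangular sides: V = 2·32 = 64, E = 3·32 = 96, F = 32 + 2 = 34.

96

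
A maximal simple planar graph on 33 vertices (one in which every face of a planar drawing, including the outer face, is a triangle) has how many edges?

In a plane triangulation 3F = 2E and V − E + F = 2, so E = 3V − 6 = 3·33 − 6 = 93.

93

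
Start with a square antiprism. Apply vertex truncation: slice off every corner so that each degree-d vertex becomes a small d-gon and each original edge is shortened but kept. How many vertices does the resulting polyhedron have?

The base solid has V = 8, E = 16, F = 10.
Truncation replaces each original edge-end by a new vertex, so V′ = 2E = 32.
Each original edge survives, and each old vertex of degree d contributes d new edges; summing degrees gives Σd = 2E, so E′ = E + 2E = 3E = 48.
Each original face survives and each original vertex becomes one new face: F′ = F + V = 18.

32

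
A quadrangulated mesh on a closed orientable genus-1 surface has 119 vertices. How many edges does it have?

χ = 2 − 2·1 = 0, and every face is a square so 4F = 2E.
V − E + F = 0 with E = 4F/2 gives 119 − (4/2 − 1)·F = 0, so F = 119 and E = 238.

238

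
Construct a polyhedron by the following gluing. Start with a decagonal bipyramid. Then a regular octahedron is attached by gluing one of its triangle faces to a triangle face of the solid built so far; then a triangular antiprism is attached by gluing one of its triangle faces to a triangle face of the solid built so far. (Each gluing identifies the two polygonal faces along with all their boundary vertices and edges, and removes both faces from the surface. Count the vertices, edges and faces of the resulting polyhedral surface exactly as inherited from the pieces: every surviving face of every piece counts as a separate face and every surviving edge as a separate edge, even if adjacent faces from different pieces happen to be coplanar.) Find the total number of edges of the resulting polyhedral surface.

A decagonal bipyramid: V=12, E=30, F=20.
Attach a regular octahedron (V=6, E=12, F=8) along a 3-gon: merge 3 vertices and 3 edges, delete both glued faces → V=15, E=39, F=26.
Attach a triangular antiprism (V=6, E=12, F=8) along a 3-gon: merge 3 vertices and 3 edges, delete both glued faces → V=18, E=48, F=32.
Check: V − E + F = 18 − 48 + 32 = 2.

48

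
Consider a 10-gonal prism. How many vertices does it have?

A prism on an n-gon has two n-gon bases and n rectangular sides: V = 2·10 = 20, E = 3·10 = 30, F = 10 + 2 = 12.
Check: V − E + F = 20 − 30 + 12 = 2.

20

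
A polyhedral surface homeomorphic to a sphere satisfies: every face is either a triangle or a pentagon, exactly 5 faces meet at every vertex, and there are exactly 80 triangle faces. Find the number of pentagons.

12

Let x be the number of pentagons; then F = 80 + x.
Edge–face incidences: 2E = 3·80 + 5·x = 240 + 5x.
Every vertex has degree 5, so 5V = 2E.
Euler: V − E + F = 2 ⇒ (2E)/5 − E + (80 + x) = 2.
Multiply by 10: 2·(2E) − 5·(2E) + 10·(80 + x) = 20, i.e. 800 + 10x − 3·(240 + 5x) = 20.
Collecting terms: −5x + 80 = 20, so −5x = −60, so x = 12.
Then 2E = 240 + 5·12 = 300, so E = 150, V = 2E/5 = 60, F = 80 + 12 = 92.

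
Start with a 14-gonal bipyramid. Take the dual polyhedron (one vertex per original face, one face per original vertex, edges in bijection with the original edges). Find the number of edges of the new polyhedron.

42

The base solid has V = 16, E = 42, F = 28.
The dual swaps V and F and preserves E: V′ = F = 28, E′ = E = 42, F′ = V = 16.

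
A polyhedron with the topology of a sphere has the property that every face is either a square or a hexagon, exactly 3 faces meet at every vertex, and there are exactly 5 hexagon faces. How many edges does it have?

27

Let x be the number of squares; then F = 5 + x.
Edge–face incidences: 2E = 6·5 + 4·x = 30 + 4x.
Every vertex has degree 3, so 3V = 2E.
Euler: V − E + F = 2 ⇒ (2E)/3 − E + (5 + x) = 2.
Multiply by 6: 2·(2E) − 3·(2E) + 6·(5 + x) = 12, i.e. 30 + 6x − (30 + 4x) = 12.
Collecting terms: 2x = 12, so x = 6.
Then 2E = 30 + 4·6 = 54, so E = 27, V = 2E/3 = 18, F = 5 + 6 = 11.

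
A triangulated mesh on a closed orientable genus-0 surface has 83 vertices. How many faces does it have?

162

χ = 2 − 2·0 = 2, and every face is a triangle so 3F = 2E.
V − E + F = 2 with E = 3F/2 gives 83 − (3/2 − 1)·F = 2, so F = 162 and E = 243.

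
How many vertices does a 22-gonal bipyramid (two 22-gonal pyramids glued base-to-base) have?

24

A bipyramid over an n-gon has 2n triangular faces and n + 2 vertices: V = 22 + 2 = 24, E = 3·22 = 66, F = 2·22 = 44.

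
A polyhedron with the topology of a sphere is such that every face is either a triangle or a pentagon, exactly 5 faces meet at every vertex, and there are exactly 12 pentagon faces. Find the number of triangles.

80

Let x be the number of triangles; then F = 12 + x.
Edge–face incidences: 2E = 5·12 + 3·x = 60 + 3x.
Every vertex has degree 5, so 5V = 2E.
Euler: V − E + F = 2 ⇒ (2E)/5 − E + (12 + x) = 2.
Multiply by 10: 2·(2E) − 5·(2E) + 10·(12 + x) = 20, i.e. 120 + 10x − 3·(60 + 3x) = 20.
Collecting terms: x − 60 = 20, so x = 80.
Then 2E = 60 + 3·80 = 300, so E = 150, V = 2E/5 = 60, F = 12 + 80 = 92.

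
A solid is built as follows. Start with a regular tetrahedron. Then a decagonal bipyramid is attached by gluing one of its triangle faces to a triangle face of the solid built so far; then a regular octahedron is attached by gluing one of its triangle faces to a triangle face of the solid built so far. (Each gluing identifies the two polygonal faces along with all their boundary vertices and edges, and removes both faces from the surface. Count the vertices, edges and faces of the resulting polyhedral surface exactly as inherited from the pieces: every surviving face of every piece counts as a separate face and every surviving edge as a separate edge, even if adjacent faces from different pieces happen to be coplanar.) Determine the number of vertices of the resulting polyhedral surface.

A regular tetrahedron: V=4, E=6, F=4.
Attach a decagonal bipyramid (V=12, E=30, F=20) along a 3-gon: merge 3 vertices and 3 edges, delete both glued faces → V=13, E=33, F=22.
Attach a regular octahedron (V=6, E=12, F=8) along a 3-gon: merge 3 vertices and 3 edges, delete both glued faces → V=16, E=42, F=28.
Check: V − E + F = 16 − 42 + 28 = 2.

16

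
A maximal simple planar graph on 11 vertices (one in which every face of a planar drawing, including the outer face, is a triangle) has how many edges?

27

In a plane triangulation 3F = 2E and V − E + F = 2, so E = 3V − 6 = 3·11 − 6 = 27.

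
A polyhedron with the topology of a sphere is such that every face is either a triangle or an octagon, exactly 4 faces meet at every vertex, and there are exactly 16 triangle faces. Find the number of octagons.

Let x be the number of octagons; then F = 16 + x.
Edge–face incidences: 2E = 3·16 + 8·x = 48 + 8x.
Every vertex has degree 4, so 4V = 2E.
Euler: V − E + F = 2 ⇒ (2E)/4 − E + (16 + x) = 2.
Multiply by 8: 2·(2E) − 4·(2E) + 8·(16 + x) = 16, i.e. 128 + 8x − 2·(48 + 8x) = 16.
Collecting terms: −8x + 32 = 16, so −8x = −16, so x = 2.
Then 2E = 48 + 8·2 = 64, so E = 32, V = 2E/4 = 16, F = 16 + 2 = 18.

2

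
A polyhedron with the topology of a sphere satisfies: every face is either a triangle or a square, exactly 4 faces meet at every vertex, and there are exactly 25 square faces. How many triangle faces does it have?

Let x be the number of triangles; then F = 25 + x.
Edge–face incidences: 2E = 4·25 + 3·x = 100 + 3x.
Every vertex has degree 4, so 4V = 2E.
Euler: V − E + F = 2 ⇒ (2E)/4 − E + (25 + x) = 2.
Multiply by 8: 2·(2E) − 4·(2E) + 8·(25 + x) = 16, i.e. 200 + 8x − 2·(100 + 3x) = 16.
Collecting terms: 2x = 16, so x = 8.
Then 2E = 100 + 3·8 = 124, so E = 62, V = 2E/4 = 31, F = 25 + 8 = 33.

8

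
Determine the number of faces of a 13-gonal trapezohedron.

26

The n-trapezohedron (dual of the n-antiprism) has V = 2·13 + 2 = 28, E = 4·13 = 52, F = 2·13 = 26.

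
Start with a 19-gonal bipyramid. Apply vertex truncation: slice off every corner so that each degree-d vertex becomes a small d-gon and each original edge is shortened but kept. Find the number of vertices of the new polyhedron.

114

The base solid has V = 21, E = 57, F = 38.
Truncation replaces each original edge-end by a new vertex, so V′ = 2E = 114.
Each original edge survives, and each old vertex of degree d contributes d new edges; summing degrees gives Σd = 2E, so E′ = E + 2E = 3E = 171.
Each original face survives and each original vertex becomes one new face: F′ = F + V = 59.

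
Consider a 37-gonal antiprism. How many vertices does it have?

74

An antiprism on an n-gon has two n-gon caps and 2n triangles: V = 2·37 = 74, E = 4·37 = 148, F = 2·37 + 2 = 76.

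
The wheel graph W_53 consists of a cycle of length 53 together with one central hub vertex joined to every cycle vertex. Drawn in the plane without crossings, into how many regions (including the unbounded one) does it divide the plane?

54

W_53 has V = 53 + 1 = 54 vertices and E = 2·53 = 106 edges.
By Euler's formula F = 2 − V + E = 2 − 54 + 106 = 54.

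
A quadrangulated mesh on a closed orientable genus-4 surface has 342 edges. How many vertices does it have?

χ = 2 − 2·4 = -6, and every face is a square so 4F = 2E.
F = 2E/4 = 171. Then V = -6 + E − F = -6 + 342 − 171 = 165.

165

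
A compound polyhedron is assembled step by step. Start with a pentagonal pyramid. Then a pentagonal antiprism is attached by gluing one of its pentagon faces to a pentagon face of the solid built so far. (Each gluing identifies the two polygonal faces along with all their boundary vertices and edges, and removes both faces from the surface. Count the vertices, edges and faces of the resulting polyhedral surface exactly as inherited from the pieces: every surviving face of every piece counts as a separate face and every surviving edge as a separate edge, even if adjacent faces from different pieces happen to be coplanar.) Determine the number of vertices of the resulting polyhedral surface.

11

A pentagonal pyramid: V=6, E=10, F=6.
Attach a pentagonal antiprism (V=10, E=20, F=12) along a 5-gon: merge 5 vertices and 5 edges, delete both glued faces → V=11, E=25, F=16.
Check: V − E + F = 11 − 25 + 16 = 2.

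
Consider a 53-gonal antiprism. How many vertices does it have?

106

An antiprism on an n-gon has two n-gon caps and 2n triangles: V = 2·53 = 106, E = 4·53 = 212, F = 2·53 + 2 = 108.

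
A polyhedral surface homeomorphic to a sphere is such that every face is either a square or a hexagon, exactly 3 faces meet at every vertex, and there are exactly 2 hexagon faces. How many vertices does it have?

Let x be the number of squares; then F = 2 + x.
Edge–face incidences: 2E = 6·2 + 4·x = 12 + 4x.
Every vertex has degree 3, so 3V = 2E.
Euler: V − E + F = 2 ⇒ (2E)/3 − E + (2 + x) = 2.
Multiply by 6: 2·(2E) − 3·(2E) + 6·(2 + x) = 12, i.e. 12 + 6x − (12 + 4x) = 12.
Collecting terms: 2x = 12, so x = 6.
Then 2E = 12 + 4·6 = 36, so E = 18, V = 2E/3 = 12, F = 2 + 6 = 8.

12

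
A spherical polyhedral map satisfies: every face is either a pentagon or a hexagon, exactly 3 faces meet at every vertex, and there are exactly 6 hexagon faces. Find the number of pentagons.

Let x be the number of pentagons; then F = 6 + x.
Edge–face incidences: 2E = 6·6 + 5·x = 36 + 5x.
Every vertex has degree 3, so 3V = 2E.
Euler: V − E + F = 2 ⇒ (2E)/3 − E + (6 + x) = 2.
Multiply by 6: 2·(2E) − 3·(2E) + 6·(6 + x) = 12, i.e. 36 + 6x − (36 + 5x) = 12.
Collecting terms: x = 12.
Then 2E = 36 + 5·12 = 96, so E = 48, V = 2E/3 = 32, F = 6 + 12 = 18.

12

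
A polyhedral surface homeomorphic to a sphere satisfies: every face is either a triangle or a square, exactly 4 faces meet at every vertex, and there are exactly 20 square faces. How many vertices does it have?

Let x be the number of triangles; then F = 20 + x.
Edge–face incidences: 2E = 4·20 + 3·x = 80 + 3x.
Every vertex has degree 4, so 4V = 2E.
Euler: V − E + F = 2 ⇒ (2E)/4 − E + (20 + x) = 2.
Multiply by 8: 2·(2E) − 4·(2E) + 8·(20 + x) = 16, i.e. 160 + 8x − 2·(80 + 3x) = 16.
Collecting terms: 2x = 16, so x = 8.
Then 2E = 80 + 3·8 = 104, so E = 52, V = 2E/4 = 26, F = 20 + 8 = 28.

26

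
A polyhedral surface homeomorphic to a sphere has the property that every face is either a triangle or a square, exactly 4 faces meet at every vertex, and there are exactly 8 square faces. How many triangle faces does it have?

8

Let x be the number of triangles; then F = 8 + x.
Edge–face incidences: 2E = 4·8 + 3·x = 32 + 3x.
Every vertex has degree 4, so 4V = 2E.
Euler: V − E + F = 2 ⇒ (2E)/4 − E + (8 + x) = 2.
Multiply by 8: 2·(2E) − 4·(2E) + 8·(8 + x) = 16, i.e. 64 + 8x − 2·(32 + 3x) = 16.
Collecting terms: 2x = 16, so x = 8.
Then 2E = 32 + 3·8 = 56, so E = 28, V = 2E/4 = 14, F = 8 + 8 = 16.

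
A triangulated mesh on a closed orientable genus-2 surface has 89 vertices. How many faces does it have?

182

χ = 2 − 2·2 = -2, and every face is a triangle so 3F = 2E.
V − E + F = -2 with E = 3F/2 gives 89 − (3/2 − 1)·F = -2, so F = 182 and E = 273.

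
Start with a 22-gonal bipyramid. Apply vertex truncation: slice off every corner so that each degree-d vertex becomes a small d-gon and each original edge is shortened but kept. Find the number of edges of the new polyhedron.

198

The base solid has V = 24, E = 66, F = 44.
Truncation replaces each original edge-end by a new vertex, so V′ = 2E = 132.
Each original edge survives, and each old vertex of degree d contributes d new edges; summing degrees gives Σd = 2E, so E′ = E + 2E = 3E = 198.
Each original face survives and each original vertex becomes one new face: F′ = F + V = 68.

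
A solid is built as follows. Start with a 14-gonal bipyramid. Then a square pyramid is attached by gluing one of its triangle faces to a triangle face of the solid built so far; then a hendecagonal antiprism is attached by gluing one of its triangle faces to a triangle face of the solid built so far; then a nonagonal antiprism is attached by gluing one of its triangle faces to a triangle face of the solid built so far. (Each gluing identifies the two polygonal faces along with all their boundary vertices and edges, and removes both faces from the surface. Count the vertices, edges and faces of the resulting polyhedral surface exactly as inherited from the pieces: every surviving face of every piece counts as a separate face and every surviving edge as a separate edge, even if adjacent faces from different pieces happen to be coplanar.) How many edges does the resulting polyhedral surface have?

121

A 14-gonal bipyramid: V=16, E=42, F=28.
Attach a square pyramid (V=5, E=8, F=5) along a 3-gon: merge 3 vertices and 3 edges, delete both glued faces → V=18, E=47, F=31.
Attach a hendecagonal antiprism (V=22, E=44, F=24) along a 3-gon: merge 3 vertices and 3 edges, delete both glued faces → V=37, E=88, F=53.
Attach a nonagonal antiprism (V=18, E=36, F=20) along a 3-gon: merge 3 vertices and 3 edges, delete both glued faces → V=52, E=121, F=71.
Check: V − E + F = 52 − 121 + 71 = 2.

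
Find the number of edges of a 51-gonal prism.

153

A prism on an n-gon has two n-gon bases and n rectangular sides: V = 2·51 = 102, E = 3·51 = 153, F = 51 + 2 = 53.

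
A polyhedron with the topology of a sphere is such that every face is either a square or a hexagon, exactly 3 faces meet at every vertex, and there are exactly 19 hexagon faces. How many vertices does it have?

Let x be the number of squares; then F = 19 + x.
Edge–face incidences: 2E = 6·19 + 4·x = 114 + 4x.
Every vertex has degree 3, so 3V = 2E.
Euler: V − E + F = 2 ⇒ (2E)/3 − E + (19 + x) = 2.
Multiply by 6: 2·(2E) − 3·(2E) + 6·(19 + x) = 12, i.e. 114 + 6x − (114 + 4x) = 12.
Collecting terms: 2x = 12, so x = 6.
Then 2E = 114 + 4·6 = 138, so E = 69, V = 2E/3 = 46, F = 19 + 6 = 25.

46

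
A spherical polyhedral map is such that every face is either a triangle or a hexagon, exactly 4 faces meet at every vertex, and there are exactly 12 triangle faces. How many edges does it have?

24

Let x be the number of hexagons; then F = 12 + x.
Edge–face incidences: 2E = 3·12 + 6·x = 36 + 6x.
Every vertex has degree 4, so 4V = 2E.
Euler: V − E + F = 2 ⇒ (2E)/4 − E + (12 + x) = 2.
Multiply by 8: 2·(2E) − 4·(2E) + 8·(12 + x) = 16, i.e. 96 + 8x − 2·(36 + 6x) = 16.
Collecting terms: −4x + 24 = 16, so −4x = −8, so x = 2.
Then 2E = 36 + 6·2 = 48, so E = 24, V = 2E/4 = 12, F = 12 + 2 = 14.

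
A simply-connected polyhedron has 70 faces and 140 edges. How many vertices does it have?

72

Here V − E + F = 2.
V = 2 + E − F = 2 + 140 − 70 = 72.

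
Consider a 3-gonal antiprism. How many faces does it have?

8

An antiprism on an n-gon has two n-gon caps and 2n triangles: V = 2·3 = 6, E = 4·3 = 12, F = 2·3 + 2 = 8.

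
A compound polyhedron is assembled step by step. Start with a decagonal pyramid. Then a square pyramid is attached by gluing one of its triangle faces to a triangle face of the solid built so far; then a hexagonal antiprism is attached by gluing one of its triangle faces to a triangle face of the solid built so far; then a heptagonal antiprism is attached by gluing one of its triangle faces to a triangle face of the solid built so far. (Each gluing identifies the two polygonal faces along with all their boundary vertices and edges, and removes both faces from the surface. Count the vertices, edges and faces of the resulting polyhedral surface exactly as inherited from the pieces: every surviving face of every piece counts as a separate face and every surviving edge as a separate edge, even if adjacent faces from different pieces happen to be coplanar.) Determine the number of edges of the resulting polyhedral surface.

A decagonal pyramid: V=11, E=20, F=11.
Attach a square pyramid (V=5, E=8, F=5) along a 3-gon: merge 3 vertices and 3 edges, delete both glued faces → V=13, E=25, F=14.
Attach a hexagonal antiprism (V=12, E=24, F=14) along a 3-gon: merge 3 vertices and 3 edges, delete both glued faces → V=22, E=46, F=26.
Attach a heptagonal antiprism (V=14, E=28, F=16) along a 3-gon: merge 3 vertices and 3 edges, delete both glued faces → V=33, E=71, F=40.
Check: V − E + F = 33 − 71 + 40 = 2.

71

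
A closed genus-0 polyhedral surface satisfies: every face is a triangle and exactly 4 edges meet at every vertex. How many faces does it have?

8

Each face has 3 edges and each edge borders two faces, so 2E = 3F.
Each vertex has degree 4, so 4V = 2E and hence V = 3F/4.
Euler: V − E + F = 2 ⇒ (3F/4) − (3F/2) + F = 2.
Multiply by 8: (6 − 12 + 8)F = 16, i.e. 2F = 16.
So F = 8, E = 3·8/2 = 12, V = 3·8/4 = 6.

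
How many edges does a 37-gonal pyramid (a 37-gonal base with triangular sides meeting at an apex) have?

74

A pyramid on an n-gon base has one n-gon and n triangles: V = 37 + 1 = 38, E = 2·37 = 74, F = 37 + 1 = 38.
Check: V − E + F = 38 − 74 + 38 = 2.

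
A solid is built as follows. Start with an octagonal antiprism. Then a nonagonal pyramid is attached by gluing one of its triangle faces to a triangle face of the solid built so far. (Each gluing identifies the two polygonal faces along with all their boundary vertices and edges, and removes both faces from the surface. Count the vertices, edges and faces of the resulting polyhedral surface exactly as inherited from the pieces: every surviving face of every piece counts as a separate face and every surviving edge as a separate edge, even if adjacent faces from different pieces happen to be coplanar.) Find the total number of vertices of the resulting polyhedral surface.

23

An octagonal antiprism: V=16, E=32, F=18.
Attach a nonagonal pyramid (V=10, E=18, F=10) along a 3-gon: merge 3 vertices and 3 edges, delete both glued faces → V=23, E=47, F=26.
Check: V − E + F = 23 − 47 + 26 = 2.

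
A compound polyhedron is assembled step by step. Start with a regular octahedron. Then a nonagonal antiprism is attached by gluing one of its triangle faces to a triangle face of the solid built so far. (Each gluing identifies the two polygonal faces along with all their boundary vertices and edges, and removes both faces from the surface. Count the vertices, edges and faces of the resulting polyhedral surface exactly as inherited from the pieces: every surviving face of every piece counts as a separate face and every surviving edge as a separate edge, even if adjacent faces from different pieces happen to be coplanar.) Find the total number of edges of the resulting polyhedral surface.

45

A regular octahedron: V=6, E=12, F=8.
Attach a nonagonal antiprism (V=18, E=36, F=20) along a 3-gon: merge 3 vertices and 3 edges, delete both glued faces → V=21, E=45, F=26.
Check: V − E + F = 21 − 45 + 26 = 2.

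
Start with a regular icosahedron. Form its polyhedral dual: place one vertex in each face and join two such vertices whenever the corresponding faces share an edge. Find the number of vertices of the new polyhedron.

20

The base solid has V = 12, E = 30, F = 20.
The dual swaps V and F and preserves E: V′ = F = 20, E′ = E = 30, F′ = V = 12.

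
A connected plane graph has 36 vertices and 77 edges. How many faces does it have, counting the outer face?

Euler's formula for a connected plane graph: V − E + F = 2, so F = 2 − 36 + 77 = 43.

43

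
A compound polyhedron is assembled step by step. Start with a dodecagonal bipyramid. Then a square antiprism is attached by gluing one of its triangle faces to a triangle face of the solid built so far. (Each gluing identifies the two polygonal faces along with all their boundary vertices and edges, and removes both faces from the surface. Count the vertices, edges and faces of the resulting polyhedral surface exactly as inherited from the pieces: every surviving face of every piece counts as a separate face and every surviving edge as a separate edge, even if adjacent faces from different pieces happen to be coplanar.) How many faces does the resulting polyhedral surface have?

A dodecagonal bipyramid: V=14, E=36, F=24.
Attach a square antiprism (V=8, E=16, F=10) along a 3-gon: merge 3 vertices and 3 edges, delete both glued faces → V=19, E=49, F=32.
Check: V − E + F = 19 − 49 + 32 = 2.

32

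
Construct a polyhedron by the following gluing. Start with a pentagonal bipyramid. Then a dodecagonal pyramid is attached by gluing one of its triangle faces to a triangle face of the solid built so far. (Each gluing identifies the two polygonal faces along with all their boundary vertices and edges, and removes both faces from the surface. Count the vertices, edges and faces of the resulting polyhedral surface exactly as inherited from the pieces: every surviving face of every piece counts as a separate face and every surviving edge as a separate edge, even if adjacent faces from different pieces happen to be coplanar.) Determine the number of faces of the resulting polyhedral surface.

21

A pentagonal bipyramid: V=7, E=15, F=10.
Attach a dodecagonal pyramid (V=13, E=24, F=13) along a 3-gon: merge 3 vertices and 3 edges, delete both glued faces → V=17, E=36, F=21.
Check: V − E + F = 17 − 36 + 21 = 2.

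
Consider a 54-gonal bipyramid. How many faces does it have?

A bipyramid over an n-gon has 2n triangular faces and n + 2 vertices: V = 54 + 2 = 56, E = 3·54 = 162, F = 2·54 = 108.
Check: V − E + F = 56 − 162 + 108 = 2.

108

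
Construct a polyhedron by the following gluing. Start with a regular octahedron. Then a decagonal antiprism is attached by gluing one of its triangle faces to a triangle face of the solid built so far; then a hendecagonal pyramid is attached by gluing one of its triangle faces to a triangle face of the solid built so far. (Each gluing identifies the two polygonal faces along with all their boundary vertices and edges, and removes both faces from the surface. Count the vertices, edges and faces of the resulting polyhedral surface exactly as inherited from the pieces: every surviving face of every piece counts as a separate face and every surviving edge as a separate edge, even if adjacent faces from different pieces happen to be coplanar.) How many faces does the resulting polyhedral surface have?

38

A regular octahedron: V=6, E=12, F=8.
Attach a decagonal antiprism (V=20, E=40, F=22) along a 3-gon: merge 3 vertices and 3 edges, delete both glued faces → V=23, E=49, F=28.
Attach a hendecagonal pyramid (V=12, E=22, F=12) along a 3-gon: merge 3 vertices and 3 edges, delete both glued faces → V=32, E=68, F=38.
Check: V − E + F = 32 − 68 + 38 = 2.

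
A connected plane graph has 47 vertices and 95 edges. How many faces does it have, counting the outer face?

Euler's formula for a connected plane graph: V − E + F = 2, so F = 2 − 47 + 95 = 50.

50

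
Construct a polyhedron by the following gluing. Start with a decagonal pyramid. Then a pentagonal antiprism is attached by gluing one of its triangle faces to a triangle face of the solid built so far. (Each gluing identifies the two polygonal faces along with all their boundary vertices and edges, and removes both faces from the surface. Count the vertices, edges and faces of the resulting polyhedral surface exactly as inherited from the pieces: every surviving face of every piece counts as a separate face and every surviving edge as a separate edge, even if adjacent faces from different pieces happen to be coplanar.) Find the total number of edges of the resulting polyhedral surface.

37

A decagonal pyramid: V=11, E=20, F=11.
Attach a pentagonal antiprism (V=10, E=20, F=12) along a 3-gon: merge 3 vertices and 3 edges, delete both glued faces → V=18, E=37, F=21.
Check: V − E + F = 18 − 37 + 21 = 2.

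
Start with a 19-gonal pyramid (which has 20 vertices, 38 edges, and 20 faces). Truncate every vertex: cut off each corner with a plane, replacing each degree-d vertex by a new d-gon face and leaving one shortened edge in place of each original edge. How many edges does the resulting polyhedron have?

Truncation replaces each original edge-end by a new vertex, so V′ = 2E = 76.
Each original edge survives, and each old vertex of degree d contributes d new edges; summing degrees gives Σd = 2E, so E′ = E + 2E = 3E = 114.
Each original face survives and each original vertex becomes one new face: F′ = F + V = 40.

114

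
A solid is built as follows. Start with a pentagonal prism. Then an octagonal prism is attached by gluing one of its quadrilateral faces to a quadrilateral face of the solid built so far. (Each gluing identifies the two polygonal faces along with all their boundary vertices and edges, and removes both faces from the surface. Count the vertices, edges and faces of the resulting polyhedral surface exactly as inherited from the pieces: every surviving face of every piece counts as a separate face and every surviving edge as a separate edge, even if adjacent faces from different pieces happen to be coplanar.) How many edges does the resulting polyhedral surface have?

A pentagonal prism: V=10, E=15, F=7.
Attach an octagonal prism (V=16, E=24, F=10) along a 4-gon: merge 4 vertices and 4 edges, delete both glued faces → V=22, E=35, F=15.
Check: V − E + F = 22 − 35 + 15 = 2.

35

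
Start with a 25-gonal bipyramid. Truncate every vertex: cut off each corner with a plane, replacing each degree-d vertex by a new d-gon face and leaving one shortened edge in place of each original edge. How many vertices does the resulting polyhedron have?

150

The base solid has V = 27, E = 75, F = 50.
Truncation replaces each original edge-end by a new vertex, so V′ = 2E = 150.
Each original edge survives, and each old vertex of degree d contributes d new edges; summing degrees gives Σd = 2E, so E′ = E + 2E = 3E = 225.
Each original face survives and each original vertex becomes one new face: F′ = F + V = 77.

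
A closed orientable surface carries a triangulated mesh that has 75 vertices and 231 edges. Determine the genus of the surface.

2

Every face is a triangle and each edge borders two faces, so 3F = 2·231, giving F = 154.
χ = V − E + F = 75 − 231 + 154 = -2.
For a closed orientable surface χ = 2 − 2g, so g = (2 − (-2))/2 = 2.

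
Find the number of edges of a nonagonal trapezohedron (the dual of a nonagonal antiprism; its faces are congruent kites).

36

The n-trapezohedron (dual of the n-antiprism) has V = 2·9 + 2 = 20, E = 4·9 = 36, F = 2·9 = 18.
Check: V − E + F = 20 − 36 + 18 = 2.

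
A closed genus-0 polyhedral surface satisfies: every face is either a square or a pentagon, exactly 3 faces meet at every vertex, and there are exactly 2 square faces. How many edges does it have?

Let x be the number of pentagons; then F = 2 + x.
Edge–face incidences: 2E = 4·2 + 5·x = 8 + 5x.
Every vertex has degree 3, so 3V = 2E.
Euler: V − E + F = 2 ⇒ (2E)/3 − E + (2 + x) = 2.
Multiply by 6: 2·(2E) − 3·(2E) + 6·(2 + x) = 12, i.e. 12 + 6x − (8 + 5x) = 12.
Collecting terms: x + 4 = 12, so x = 8.
Then 2E = 8 + 5·8 = 48, so E = 24, V = 2E/3 = 16, F = 2 + 8 = 10.

24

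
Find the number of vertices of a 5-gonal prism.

A prism on an n-gon has two n-gon bases and n rectangular sides: V = 2·5 = 10, E = 3·5 = 15, F = 5 + 2 = 7.

10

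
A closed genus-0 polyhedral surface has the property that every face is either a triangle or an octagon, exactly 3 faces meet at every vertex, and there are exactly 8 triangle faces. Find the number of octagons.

Let x be the number of octagons; then F = 8 + x.
Edge–face incidences: 2E = 3·8 + 8·x = 24 + 8x.
Every vertex has degree 3, so 3V = 2E.
Euler: V − E + F = 2 ⇒ (2E)/3 − E + (8 + x) = 2.
Multiply by 6: 2·(2E) − 3·(2E) + 6·(8 + x) = 12, i.e. 48 + 6x − (24 + 8x) = 12.
Collecting terms: −2x + 24 = 12, so −2x = −12, so x = 6.
Then 2E = 24 + 8·6 = 72, so E = 36, V = 2E/3 = 24, F = 8 + 6 = 14.

6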